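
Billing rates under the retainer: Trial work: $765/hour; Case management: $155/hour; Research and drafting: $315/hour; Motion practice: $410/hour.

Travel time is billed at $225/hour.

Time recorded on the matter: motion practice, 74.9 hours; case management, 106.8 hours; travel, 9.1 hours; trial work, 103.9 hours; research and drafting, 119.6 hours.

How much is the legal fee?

$166,468.00

Trial work: 103.9 × $765 = $79,483.50
Case management: 106.8 × $155 = $16,554.00
Research and drafting: 119.6 × $315 = $37,674.00
Motion practice: 74.9 × $410 = $30,709.00
Subtotal: $79,483.50 + $16,554.00 + $37,674.00 + $30,709.00 = $164,420.50
Travel: 9.1 × $225 = $2,047.50
Total: $164,420.50 + $2,047.50 = $166,468.00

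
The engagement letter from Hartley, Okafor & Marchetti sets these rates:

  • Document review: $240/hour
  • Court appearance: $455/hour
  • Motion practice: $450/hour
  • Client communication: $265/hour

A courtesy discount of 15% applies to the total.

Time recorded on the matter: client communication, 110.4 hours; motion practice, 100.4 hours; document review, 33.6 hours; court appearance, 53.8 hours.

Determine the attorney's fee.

$90,932.15

Document review: 33.6 × $240 = $8,064.00
Court appearance: 53.8 × $455 = $24,479.00
Motion practice: 100.4 × $450 = $45,180.00
Client communication: 110.4 × $265 = $29,256.00
Subtotal: $106,979.00
Less 15% discount: −$16,046.85
Total: $106,979.00 − $16,046.85 = $90,932.15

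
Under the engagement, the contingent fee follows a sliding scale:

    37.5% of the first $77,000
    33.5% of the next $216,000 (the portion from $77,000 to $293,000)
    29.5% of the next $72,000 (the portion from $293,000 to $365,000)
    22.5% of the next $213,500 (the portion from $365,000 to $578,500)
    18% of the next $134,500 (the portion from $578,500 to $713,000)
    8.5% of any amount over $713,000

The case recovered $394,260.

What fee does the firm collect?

$129,058.50

First $77,000 at 37.5% = $28,875.00
Next $216,000 at 33.5% = $72,360.00
Next $72,000 at 29.5% = $21,240.00
Remaining $29,260 at 22.5% = $6,583.50
Fee: $28,875.00 + $72,360.00 + $21,240.00 + $6,583.50 = $129,058.50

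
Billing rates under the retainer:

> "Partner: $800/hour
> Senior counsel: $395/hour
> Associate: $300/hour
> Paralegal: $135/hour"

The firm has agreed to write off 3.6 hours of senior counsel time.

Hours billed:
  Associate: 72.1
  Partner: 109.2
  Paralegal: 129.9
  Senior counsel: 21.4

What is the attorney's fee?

Partner: 109.2 × $800 = $87,360.00
Senior counsel: 21.4 × $395 = $8,453.00
Associate: 72.1 × $300 = $21,630.00
Paralegal: 129.9 × $135 = $17,536.50
Subtotal: $134,979.50
Write-off: 3.6 × $395 = $1,422.00
Total: $134,979.50 − $1,422.00 = $133,557.50

$133,557.50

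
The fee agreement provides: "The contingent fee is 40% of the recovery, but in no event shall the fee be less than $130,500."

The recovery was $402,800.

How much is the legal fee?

40% of $402,800 = $161,120.00
That exceeds the $130,500 minimum.

$161,120.00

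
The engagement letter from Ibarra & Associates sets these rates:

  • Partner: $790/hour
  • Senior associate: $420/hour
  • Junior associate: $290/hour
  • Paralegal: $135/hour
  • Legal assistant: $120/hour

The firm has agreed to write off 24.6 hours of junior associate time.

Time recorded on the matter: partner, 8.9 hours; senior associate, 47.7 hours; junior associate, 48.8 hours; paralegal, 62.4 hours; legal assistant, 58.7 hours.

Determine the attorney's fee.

$49,551.00

Partner: 8.9 × $790 = $7,031.00
Senior associate: 47.7 × $420 = $20,034.00
Junior associate: 48.8 × $290 = $14,152.00
Paralegal: 62.4 × $135 = $8,424.00
Legal assistant: 58.7 × $120 = $7,044.00
Subtotal: $56,685.00
Write-off: 24.6 × $290 = $7,134.00
Total: $56,685.00 − $7,134.00 = $49,551.00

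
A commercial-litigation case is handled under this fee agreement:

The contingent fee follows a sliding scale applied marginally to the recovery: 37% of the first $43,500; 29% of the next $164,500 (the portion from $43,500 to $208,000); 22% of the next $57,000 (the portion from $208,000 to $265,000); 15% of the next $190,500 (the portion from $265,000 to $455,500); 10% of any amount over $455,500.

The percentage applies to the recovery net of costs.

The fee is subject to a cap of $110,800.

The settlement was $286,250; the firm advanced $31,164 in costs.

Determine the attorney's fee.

$74,158.92

Fee base (net of costs): $286,250 − $31,164 = $255,086
First $43,500 at 37% = $16,095.00
Next $164,500 at 29% = $47,705.00
Remaining $47,086 at 22% = $10,358.92
Fee: $16,095.00 + $47,705.00 + $10,358.92 = $74,158.92
$74,158.92 is under the $110,800 cap.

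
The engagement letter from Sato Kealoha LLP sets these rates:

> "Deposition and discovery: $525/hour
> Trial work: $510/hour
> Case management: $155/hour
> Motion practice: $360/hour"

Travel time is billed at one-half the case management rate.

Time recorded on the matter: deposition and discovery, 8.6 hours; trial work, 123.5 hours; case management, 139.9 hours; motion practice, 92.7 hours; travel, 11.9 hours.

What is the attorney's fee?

Deposition and discovery: 8.6 × $525 = $4,515.00
Trial work: 123.5 × $510 = $62,985.00
Case management: 139.9 × $155 = $21,684.50
Motion practice: 92.7 × $360 = $33,372.00
Subtotal: $4,515.00 + $62,985.00 + $21,684.50 + $33,372.00 = $122,556.50
Travel: 11.9 × ($155 ÷ 2) = 11.9 × $77.50 = $922.25
Total: $122,556.50 + $922.25 = $123,478.75

$123,478.75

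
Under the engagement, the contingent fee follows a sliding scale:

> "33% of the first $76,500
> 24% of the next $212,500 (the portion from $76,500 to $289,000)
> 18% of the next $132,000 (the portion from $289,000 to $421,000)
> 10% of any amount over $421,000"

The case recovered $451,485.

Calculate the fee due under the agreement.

First $76,500 at 33% = $25,245.00
Next $212,500 at 24% = $51,000.00
Next $132,000 at 18% = $23,760.00
Remaining $30,485 at 10% = $3,048.50
Fee: $25,245.00 + $51,000.00 + $23,760.00 + $3,048.50 = $103,053.50

$103,053.50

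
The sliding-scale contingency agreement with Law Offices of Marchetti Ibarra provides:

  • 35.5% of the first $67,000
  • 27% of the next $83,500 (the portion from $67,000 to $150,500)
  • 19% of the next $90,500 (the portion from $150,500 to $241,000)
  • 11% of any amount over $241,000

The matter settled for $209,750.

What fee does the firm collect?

First $67,000 at 35.5% = $23,785.00
Next $83,500 at 27% = $22,545.00
Remaining $59,250 at 19% = $11,257.50
Fee: $23,785.00 + $22,545.00 + $11,257.50 = $57,587.50

$57,587.50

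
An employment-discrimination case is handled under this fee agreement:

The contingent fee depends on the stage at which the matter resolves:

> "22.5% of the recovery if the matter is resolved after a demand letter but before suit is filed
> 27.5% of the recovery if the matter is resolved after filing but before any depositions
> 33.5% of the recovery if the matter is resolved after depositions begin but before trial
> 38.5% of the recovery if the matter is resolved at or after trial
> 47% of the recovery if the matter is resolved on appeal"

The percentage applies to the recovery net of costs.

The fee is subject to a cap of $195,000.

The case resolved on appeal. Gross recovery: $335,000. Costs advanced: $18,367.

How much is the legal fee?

Fee base (net of costs): $335,000 − $18,367 = $316,633
The matter resolved on appeal, so the 47% rate applies.
$316,633 × 47% = $148,817.51
$148,817.51 is under the $195,000 cap.

$148,817.51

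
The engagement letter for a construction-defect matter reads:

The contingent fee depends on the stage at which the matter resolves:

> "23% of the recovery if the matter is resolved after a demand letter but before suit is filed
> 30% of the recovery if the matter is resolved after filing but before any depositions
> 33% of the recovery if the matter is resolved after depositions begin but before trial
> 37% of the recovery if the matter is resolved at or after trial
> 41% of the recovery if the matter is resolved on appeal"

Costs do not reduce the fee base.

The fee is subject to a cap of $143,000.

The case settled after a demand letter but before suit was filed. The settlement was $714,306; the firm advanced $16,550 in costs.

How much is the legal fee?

$143,000.00

Fee base is the gross recovery, $714,306; costs are reimbursed separately.
The matter settled after a demand letter but before suit was filed, so the 23% rate applies.
$714,306 × 23% = $164,290.38
$164,290.38 exceeds the $143,000 cap, so the fee is capped at $143,000.00.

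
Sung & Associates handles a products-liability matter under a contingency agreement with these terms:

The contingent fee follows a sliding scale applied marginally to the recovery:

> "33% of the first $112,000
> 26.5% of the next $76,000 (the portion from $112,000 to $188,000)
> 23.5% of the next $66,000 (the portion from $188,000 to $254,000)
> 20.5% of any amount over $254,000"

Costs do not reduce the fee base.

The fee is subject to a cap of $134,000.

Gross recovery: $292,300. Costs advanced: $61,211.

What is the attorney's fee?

$80,461.50

Fee base is the gross recovery, $292,300; costs are reimbursed separately.
First $112,000 at 33% = $36,960.00
Next $76,000 at 26.5% = $20,140.00
Next $66,000 at 23.5% = $15,510.00
Remaining $38,300 at 20.5% = $7,851.50
Fee: $36,960.00 + $20,140.00 + $15,510.00 + $7,851.50 = $80,461.50
$80,461.50 is under the $134,000 cap.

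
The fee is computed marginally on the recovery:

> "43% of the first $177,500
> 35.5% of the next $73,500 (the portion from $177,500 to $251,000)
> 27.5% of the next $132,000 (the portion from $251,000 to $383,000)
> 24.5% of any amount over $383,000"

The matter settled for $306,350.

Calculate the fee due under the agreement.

First $177,500 at 43% = $76,325.00
Next $73,500 at 35.5% = $26,092.50
Remaining $55,350 at 27.5% = $15,221.25
Fee: $76,325.00 + $26,092.50 + $15,221.25 = $117,638.75

$117,638.75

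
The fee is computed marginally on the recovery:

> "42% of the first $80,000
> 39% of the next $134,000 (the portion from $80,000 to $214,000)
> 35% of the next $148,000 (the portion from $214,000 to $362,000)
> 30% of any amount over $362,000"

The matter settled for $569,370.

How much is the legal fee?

$199,871.00

First $80,000 at 42% = $33,600.00
Next $134,000 at 39% = $52,260.00
Next $148,000 at 35% = $51,800.00
Remaining $207,370 at 30% = $62,211.00
Fee: $33,600.00 + $52,260.00 + $51,800.00 + $62,211.00 = $199,871.00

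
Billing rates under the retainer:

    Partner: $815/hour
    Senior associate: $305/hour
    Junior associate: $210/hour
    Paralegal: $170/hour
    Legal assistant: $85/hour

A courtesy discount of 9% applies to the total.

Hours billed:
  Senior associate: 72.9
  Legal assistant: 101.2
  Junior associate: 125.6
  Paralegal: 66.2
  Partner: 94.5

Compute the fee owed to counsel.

$132,390.44

Partner: 94.5 × $815 = $77,017.50
Senior associate: 72.9 × $305 = $22,234.50
Junior associate: 125.6 × $210 = $26,376.00
Paralegal: 66.2 × $170 = $11,254.00
Legal assistant: 101.2 × $85 = $8,602.00
Subtotal: $145,484.00
Less 9% discount: −$13,093.56
Total: $145,484.00 − $13,093.56 = $132,390.44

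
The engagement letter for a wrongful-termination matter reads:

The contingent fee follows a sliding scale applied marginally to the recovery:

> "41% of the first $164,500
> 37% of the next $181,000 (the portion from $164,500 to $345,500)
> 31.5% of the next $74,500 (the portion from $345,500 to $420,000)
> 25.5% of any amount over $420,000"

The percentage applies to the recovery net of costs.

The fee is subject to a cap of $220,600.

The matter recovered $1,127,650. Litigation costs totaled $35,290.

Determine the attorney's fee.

$220,600.00

Fee base (net of costs): $1,127,650 − $35,290 = $1,092,360
First $164,500 at 41% = $67,445.00
Next $181,000 at 37% = $66,970.00
Next $74,500 at 31.5% = $23,467.50
Remaining $672,360 at 25.5% = $171,451.80
Fee: $67,445.00 + $66,970.00 + $23,467.50 + $171,451.80 = $329,334.30
$329,334.30 exceeds the $220,600 cap, so the fee is capped at $220,600.00.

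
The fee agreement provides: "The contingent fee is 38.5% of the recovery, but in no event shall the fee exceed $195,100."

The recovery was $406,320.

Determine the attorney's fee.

38.5% of $406,320 = $156,433.20
That is under the $195,100 cap.

$156,433.20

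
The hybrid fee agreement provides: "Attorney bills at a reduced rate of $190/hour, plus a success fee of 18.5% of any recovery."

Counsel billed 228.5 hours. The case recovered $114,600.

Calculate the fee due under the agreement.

Hourly: 228.5 × $190 = $43,415.00
Success fee: 18.5% of $114,600 = $21,201.00
Total: $43,415.00 + $21,201.00 = $64,616.00

$64,616.00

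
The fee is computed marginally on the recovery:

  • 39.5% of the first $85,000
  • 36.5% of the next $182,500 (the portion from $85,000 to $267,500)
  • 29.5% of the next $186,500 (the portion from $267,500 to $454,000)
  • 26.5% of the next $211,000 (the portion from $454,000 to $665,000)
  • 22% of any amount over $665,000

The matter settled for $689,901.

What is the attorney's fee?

$216,598.22

First $85,000 at 39.5% = $33,575.00
Next $182,500 at 36.5% = $66,612.50
Next $186,500 at 29.5% = $55,017.50
Next $211,000 at 26.5% = $55,915.00
Remaining $24,901 at 22% = $5,478.22
Fee: $33,575.00 + $66,612.50 + $55,017.50 + $55,915.00 + $5,478.22 = $216,598.22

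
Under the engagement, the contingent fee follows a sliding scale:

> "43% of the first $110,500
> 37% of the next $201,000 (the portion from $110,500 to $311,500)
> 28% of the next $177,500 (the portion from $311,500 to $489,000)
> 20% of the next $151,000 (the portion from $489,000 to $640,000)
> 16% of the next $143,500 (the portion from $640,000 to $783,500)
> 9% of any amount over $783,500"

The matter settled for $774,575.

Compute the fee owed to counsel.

$223,317.00

First $110,500 at 43% = $47,515.00
Next $201,000 at 37% = $74,370.00
Next $177,500 at 28% = $49,700.00
Next $151,000 at 20% = $30,200.00
Remaining $134,575 at 16% = $21,532.00
Fee: $47,515.00 + $74,370.00 + $49,700.00 + $30,200.00 + $21,532.00 = $223,317.00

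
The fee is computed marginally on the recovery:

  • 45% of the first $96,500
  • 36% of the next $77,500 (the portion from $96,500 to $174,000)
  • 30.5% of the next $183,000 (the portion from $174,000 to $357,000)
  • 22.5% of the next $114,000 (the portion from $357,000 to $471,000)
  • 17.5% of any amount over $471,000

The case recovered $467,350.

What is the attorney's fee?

First $96,500 at 45% = $43,425.00
Next $77,500 at 36% = $27,900.00
Next $183,000 at 30.5% = $55,815.00
Remaining $110,350 at 22.5% = $24,828.75
Fee: $43,425.00 + $27,900.00 + $55,815.00 + $24,828.75 = $151,968.75

$151,968.75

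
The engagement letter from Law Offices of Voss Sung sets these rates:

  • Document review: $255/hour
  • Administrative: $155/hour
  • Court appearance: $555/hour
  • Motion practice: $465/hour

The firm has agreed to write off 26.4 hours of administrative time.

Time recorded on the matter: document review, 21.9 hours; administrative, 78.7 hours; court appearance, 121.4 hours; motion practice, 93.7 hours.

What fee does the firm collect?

Document review: 21.9 × $255 = $5,584.50
Administrative: 78.7 × $155 = $12,198.50
Court appearance: 121.4 × $555 = $67,377.00
Motion practice: 93.7 × $465 = $43,570.50
Subtotal: $128,730.50
Write-off: 26.4 × $155 = $4,092.00
Total: $128,730.50 − $4,092.00 = $124,638.50

$124,638.50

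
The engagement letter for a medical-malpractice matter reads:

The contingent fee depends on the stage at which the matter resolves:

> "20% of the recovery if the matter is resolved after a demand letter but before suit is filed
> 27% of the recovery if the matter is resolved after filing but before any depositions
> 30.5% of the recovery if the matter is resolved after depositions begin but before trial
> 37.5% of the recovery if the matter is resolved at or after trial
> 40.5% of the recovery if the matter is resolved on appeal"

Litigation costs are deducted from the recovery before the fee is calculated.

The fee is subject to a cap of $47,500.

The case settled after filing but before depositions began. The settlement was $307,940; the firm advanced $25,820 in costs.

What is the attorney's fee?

$47,500.00

Fee base (net of costs): $307,940 − $25,820 = $282,120
The matter settled after filing but before depositions began, so the 27% rate applies.
$282,120 × 27% = $76,172.40
$76,172.40 exceeds the $47,500 cap, so the fee is capped at $47,500.00.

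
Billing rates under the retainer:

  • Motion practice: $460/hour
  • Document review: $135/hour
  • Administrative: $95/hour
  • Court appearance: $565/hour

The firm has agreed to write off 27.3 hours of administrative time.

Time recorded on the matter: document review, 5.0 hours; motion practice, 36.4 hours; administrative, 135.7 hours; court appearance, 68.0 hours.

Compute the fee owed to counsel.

Motion practice: 36.4 × $460 = $16,744.00
Document review: 5.0 × $135 = $675.00
Administrative: 135.7 × $95 = $12,891.50
Court appearance: 68.0 × $565 = $38,420.00
Subtotal: $68,730.50
Write-off: 27.3 × $95 = $2,593.50
Total: $68,730.50 − $2,593.50 = $66,137.00

$66,137.00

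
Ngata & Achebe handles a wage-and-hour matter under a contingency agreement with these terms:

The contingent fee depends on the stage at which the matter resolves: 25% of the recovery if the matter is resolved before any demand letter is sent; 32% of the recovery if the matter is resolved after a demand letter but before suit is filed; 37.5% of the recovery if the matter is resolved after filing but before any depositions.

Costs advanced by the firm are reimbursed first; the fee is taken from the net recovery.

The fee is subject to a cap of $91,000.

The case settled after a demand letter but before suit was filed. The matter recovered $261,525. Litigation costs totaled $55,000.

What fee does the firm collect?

$66,088.00

Fee base (net of costs): $261,525 − $55,000 = $206,525
The matter settled after a demand letter but before suit was filed, so the 32% rate applies.
$206,525 × 32% = $66,088.00
$66,088.00 is under the $91,000 cap.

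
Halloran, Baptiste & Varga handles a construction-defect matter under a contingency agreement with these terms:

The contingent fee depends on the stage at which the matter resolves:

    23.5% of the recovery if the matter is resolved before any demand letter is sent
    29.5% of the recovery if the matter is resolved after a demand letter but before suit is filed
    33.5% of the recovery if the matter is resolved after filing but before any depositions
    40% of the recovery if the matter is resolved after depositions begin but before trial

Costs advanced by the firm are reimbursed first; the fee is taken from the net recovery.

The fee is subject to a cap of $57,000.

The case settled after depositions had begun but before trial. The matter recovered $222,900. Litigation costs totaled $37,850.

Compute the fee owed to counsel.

Fee base (net of costs): $222,900 − $37,850 = $185,050
The matter settled after depositions had begun but before trial, so the 40% rate applies.
$185,050 × 40% = $74,020.00
$74,020.00 exceeds the $57,000 cap, so the fee is capped at $57,000.00.

$57,000.00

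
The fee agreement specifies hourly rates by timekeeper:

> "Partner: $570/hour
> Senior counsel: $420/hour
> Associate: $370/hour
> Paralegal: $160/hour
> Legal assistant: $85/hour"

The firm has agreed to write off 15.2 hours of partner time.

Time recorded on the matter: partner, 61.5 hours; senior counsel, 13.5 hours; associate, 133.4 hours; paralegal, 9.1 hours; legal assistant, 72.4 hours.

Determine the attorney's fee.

$89,029.00

Partner: 61.5 × $570 = $35,055.00
Senior counsel: 13.5 × $420 = $5,670.00
Associate: 133.4 × $370 = $49,358.00
Paralegal: 9.1 × $160 = $1,456.00
Legal assistant: 72.4 × $85 = $6,154.00
Subtotal: $97,693.00
Write-off: 15.2 × $570 = $8,664.00
Total: $97,693.00 − $8,664.00 = $89,029.00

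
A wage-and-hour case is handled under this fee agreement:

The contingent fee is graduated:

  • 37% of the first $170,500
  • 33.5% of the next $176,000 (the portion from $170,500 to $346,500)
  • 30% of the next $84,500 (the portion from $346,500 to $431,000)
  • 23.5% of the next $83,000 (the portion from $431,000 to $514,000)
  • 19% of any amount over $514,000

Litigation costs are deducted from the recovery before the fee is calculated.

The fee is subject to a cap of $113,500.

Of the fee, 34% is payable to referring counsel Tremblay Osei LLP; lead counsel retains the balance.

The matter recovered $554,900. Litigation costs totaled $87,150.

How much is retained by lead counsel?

$74,910.00

Fee base (net of costs): $554,900 − $87,150 = $467,750
First $170,500 at 37% = $63,085.00
Next $176,000 at 33.5% = $58,960.00
Next $84,500 at 30% = $25,350.00
Remaining $36,750 at 23.5% = $8,636.25
Fee: $63,085.00 + $58,960.00 + $25,350.00 + $8,636.25 = $156,031.25
$156,031.25 exceeds the $113,500 cap, so the fee is capped at $113,500.00.
Referral share: 34% of $113,500.00 = $38,590.00; lead counsel retains $113,500.00 − $38,590.00 = $74,910.00.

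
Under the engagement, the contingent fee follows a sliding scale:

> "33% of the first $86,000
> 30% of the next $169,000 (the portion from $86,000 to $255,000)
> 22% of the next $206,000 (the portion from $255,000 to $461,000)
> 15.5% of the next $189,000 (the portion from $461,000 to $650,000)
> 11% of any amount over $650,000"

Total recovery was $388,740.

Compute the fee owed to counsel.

First $86,000 at 33% = $28,380.00
Next $169,000 at 30% = $50,700.00
Remaining $133,740 at 22% = $29,422.80
Fee: $28,380.00 + $50,700.00 + $29,422.80 = $108,502.80

$108,502.80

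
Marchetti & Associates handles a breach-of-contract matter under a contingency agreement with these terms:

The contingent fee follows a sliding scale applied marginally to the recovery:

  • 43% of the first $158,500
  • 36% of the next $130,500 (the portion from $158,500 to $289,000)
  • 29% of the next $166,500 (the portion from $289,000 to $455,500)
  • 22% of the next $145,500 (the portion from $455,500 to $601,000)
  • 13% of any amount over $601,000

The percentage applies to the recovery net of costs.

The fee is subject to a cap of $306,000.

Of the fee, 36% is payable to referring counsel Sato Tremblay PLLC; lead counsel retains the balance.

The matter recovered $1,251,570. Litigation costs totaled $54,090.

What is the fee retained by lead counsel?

$174,702.34

Fee base (net of costs): $1,251,570 − $54,090 = $1,197,480
First $158,500 at 43% = $68,155.00
Next $130,500 at 36% = $46,980.00
Next $166,500 at 29% = $48,285.00
Next $145,500 at 22% = $32,010.00
Remaining $596,480 at 13% = $77,542.40
Fee: $68,155.00 + $46,980.00 + $48,285.00 + $32,010.00 + $77,542.40 = $272,972.40
$272,972.40 is under the $306,000 cap.
Referral share: 36% of $272,972.40 = $98,270.06; lead counsel retains $272,972.40 − $98,270.06 = $174,702.34.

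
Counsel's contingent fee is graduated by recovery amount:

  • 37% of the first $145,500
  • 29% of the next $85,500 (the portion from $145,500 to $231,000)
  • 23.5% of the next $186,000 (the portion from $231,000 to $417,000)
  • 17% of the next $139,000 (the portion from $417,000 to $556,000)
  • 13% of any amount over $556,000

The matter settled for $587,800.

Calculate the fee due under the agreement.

First $145,500 at 37% = $53,835.00
Next $85,500 at 29% = $24,795.00
Next $186,000 at 23.5% = $43,710.00
Next $139,000 at 17% = $23,630.00
Remaining $31,800 at 13% = $4,134.00
Fee: $53,835.00 + $24,795.00 + $43,710.00 + $23,630.00 + $4,134.00 = $150,104.00

$150,104.00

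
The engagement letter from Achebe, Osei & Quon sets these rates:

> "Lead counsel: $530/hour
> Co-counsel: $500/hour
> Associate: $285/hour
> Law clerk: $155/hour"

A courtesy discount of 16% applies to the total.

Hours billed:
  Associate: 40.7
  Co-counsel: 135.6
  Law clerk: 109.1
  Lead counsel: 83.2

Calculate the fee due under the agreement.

Lead counsel: 83.2 × $530 = $44,096.00
Co-counsel: 135.6 × $500 = $67,800.00
Associate: 40.7 × $285 = $11,599.50
Law clerk: 109.1 × $155 = $16,910.50
Subtotal: $140,406.00
Less 16% discount: −$22,464.96
Total: $140,406.00 − $22,464.96 = $117,941.04

$117,941.04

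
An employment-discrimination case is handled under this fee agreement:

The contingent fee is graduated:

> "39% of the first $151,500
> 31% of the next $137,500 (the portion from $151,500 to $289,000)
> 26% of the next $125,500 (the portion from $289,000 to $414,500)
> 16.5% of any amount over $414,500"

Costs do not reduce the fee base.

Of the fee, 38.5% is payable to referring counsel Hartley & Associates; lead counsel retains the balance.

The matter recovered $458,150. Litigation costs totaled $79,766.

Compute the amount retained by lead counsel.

$87,048.48

Fee base is the gross recovery, $458,150; costs are reimbursed separately.
First $151,500 at 39% = $59,085.00
Next $137,500 at 31% = $42,625.00
Next $125,500 at 26% = $32,630.00
Remaining $43,650 at 16.5% = $7,202.25
Fee: $59,085.00 + $42,625.00 + $32,630.00 + $7,202.25 = $141,542.25
Referral share: 38.5% of $141,542.25 = $54,493.77; lead counsel retains $141,542.25 − $54,493.77 = $87,048.48.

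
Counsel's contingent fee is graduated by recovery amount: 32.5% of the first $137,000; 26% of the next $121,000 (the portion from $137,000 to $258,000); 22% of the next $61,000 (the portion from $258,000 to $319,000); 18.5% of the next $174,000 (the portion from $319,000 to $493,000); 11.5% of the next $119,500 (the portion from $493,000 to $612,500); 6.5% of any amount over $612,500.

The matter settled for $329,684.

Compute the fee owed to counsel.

First $137,000 at 32.5% = $44,525.00
Next $121,000 at 26% = $31,460.00
Next $61,000 at 22% = $13,420.00
Remaining $10,684 at 18.5% = $1,976.54
Fee: $44,525.00 + $31,460.00 + $13,420.00 + $1,976.54 = $91,381.54

$91,381.54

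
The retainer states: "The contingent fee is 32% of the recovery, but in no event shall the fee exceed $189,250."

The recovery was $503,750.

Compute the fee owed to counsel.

$161,200.00

32% of $503,750 = $161,200.00
That is under the $189,250 cap.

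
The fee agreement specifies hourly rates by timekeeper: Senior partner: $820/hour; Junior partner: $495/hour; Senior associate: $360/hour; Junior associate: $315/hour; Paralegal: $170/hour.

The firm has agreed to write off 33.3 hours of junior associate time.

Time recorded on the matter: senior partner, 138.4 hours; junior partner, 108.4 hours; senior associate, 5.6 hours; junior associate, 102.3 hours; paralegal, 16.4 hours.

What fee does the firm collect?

$193,685.00

Senior partner: 138.4 × $820 = $113,488.00
Junior partner: 108.4 × $495 = $53,658.00
Senior associate: 5.6 × $360 = $2,016.00
Junior associate: 102.3 × $315 = $32,224.50
Paralegal: 16.4 × $170 = $2,788.00
Subtotal: $204,174.50
Write-off: 33.3 × $315 = $10,489.50
Total: $204,174.50 − $10,489.50 = $193,685.00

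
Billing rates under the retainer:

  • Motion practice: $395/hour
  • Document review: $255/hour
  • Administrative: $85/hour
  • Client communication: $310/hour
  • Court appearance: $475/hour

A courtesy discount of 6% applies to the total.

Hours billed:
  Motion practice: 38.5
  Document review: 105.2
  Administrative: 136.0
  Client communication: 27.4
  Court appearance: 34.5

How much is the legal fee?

Motion practice: 38.5 × $395 = $15,207.50
Document review: 105.2 × $255 = $26,826.00
Administrative: 136.0 × $85 = $11,560.00
Client communication: 27.4 × $310 = $8,494.00
Court appearance: 34.5 × $475 = $16,387.50
Subtotal: $78,475.00
Less 6% discount: −$4,708.50
Total: $78,475.00 − $4,708.50 = $73,766.50

$73,766.50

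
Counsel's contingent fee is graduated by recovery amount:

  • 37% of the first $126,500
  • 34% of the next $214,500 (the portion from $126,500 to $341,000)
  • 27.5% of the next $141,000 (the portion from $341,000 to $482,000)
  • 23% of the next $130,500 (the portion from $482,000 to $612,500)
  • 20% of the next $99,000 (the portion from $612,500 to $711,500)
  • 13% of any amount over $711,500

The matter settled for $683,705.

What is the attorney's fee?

$202,766.00

First $126,500 at 37% = $46,805.00
Next $214,500 at 34% = $72,930.00
Next $141,000 at 27.5% = $38,775.00
Next $130,500 at 23% = $30,015.00
Remaining $71,205 at 20% = $14,241.00
Fee: $46,805.00 + $72,930.00 + $38,775.00 + $30,015.00 + $14,241.00 = $202,766.00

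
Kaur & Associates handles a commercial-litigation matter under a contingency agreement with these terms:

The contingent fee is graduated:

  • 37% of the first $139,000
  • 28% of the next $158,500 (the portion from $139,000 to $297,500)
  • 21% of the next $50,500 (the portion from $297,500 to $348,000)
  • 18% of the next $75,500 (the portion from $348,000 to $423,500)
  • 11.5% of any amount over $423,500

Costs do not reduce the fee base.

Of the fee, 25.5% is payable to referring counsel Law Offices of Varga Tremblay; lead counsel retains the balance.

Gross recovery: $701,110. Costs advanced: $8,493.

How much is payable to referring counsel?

$38,742.19

Fee base is the gross recovery, $701,110; costs are reimbursed separately.
First $139,000 at 37% = $51,430.00
Next $158,500 at 28% = $44,380.00
Next $50,500 at 21% = $10,605.00
Next $75,500 at 18% = $13,590.00
Remaining $277,610 at 11.5% = $31,925.15
Fee: $51,430.00 + $44,380.00 + $10,605.00 + $13,590.00 + $31,925.15 = $151,930.15
Referral share: 25.5% of $151,930.15 = $38,742.19; lead counsel retains $151,930.15 − $38,742.19 = $113,187.96.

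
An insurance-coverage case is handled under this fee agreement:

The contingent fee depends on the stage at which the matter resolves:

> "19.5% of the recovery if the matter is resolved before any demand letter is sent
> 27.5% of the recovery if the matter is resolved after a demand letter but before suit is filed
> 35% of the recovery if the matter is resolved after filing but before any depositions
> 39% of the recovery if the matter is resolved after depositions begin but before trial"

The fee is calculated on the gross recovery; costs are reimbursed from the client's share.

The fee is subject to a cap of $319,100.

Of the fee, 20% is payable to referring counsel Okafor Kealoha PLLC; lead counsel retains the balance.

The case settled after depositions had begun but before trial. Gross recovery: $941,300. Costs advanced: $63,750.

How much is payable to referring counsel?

Fee base is the gross recovery, $941,300; costs are reimbursed separately.
The matter settled after depositions had begun but before trial, so the 39% rate applies.
$941,300 × 39% = $367,107.00
$367,107.00 exceeds the $319,100 cap, so the fee is capped at $319,100.00.
Referral share: 20% of $319,100.00 = $63,820.00; lead counsel retains $319,100.00 − $63,820.00 = $255,280.00.

$63,820.00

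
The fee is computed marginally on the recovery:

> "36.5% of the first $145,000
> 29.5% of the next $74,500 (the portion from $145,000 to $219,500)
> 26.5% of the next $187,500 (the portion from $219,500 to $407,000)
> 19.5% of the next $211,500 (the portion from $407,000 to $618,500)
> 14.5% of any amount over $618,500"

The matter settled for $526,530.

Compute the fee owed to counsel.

$147,898.35

First $145,000 at 36.5% = $52,925.00
Next $74,500 at 29.5% = $21,977.50
Next $187,500 at 26.5% = $49,687.50
Remaining $119,530 at 19.5% = $23,308.35
Fee: $52,925.00 + $21,977.50 + $49,687.50 + $23,308.35 = $147,898.35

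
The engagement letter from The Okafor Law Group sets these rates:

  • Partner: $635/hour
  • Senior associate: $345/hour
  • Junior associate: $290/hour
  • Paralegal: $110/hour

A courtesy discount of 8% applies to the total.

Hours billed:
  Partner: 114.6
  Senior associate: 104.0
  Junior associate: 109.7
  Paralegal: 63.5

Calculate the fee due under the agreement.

Partner: 114.6 × $635 = $72,771.00
Senior associate: 104.0 × $345 = $35,880.00
Junior associate: 109.7 × $290 = $31,813.00
Paralegal: 63.5 × $110 = $6,985.00
Subtotal: $147,449.00
Less 8% discount: −$11,795.92
Total: $147,449.00 − $11,795.92 = $135,653.08

$135,653.08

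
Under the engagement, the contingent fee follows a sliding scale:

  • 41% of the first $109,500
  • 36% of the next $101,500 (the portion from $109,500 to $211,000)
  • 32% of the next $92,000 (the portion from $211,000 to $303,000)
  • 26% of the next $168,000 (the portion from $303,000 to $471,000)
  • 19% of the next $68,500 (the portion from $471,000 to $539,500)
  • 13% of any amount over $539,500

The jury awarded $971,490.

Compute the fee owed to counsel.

First $109,500 at 41% = $44,895.00
Next $101,500 at 36% = $36,540.00
Next $92,000 at 32% = $29,440.00
Next $168,000 at 26% = $43,680.00
Next $68,500 at 19% = $13,015.00
Remaining $431,990 at 13% = $56,158.70
Fee: $44,895.00 + $36,540.00 + $29,440.00 + $43,680.00 + $13,015.00 + $56,158.70 = $223,728.70

$223,728.70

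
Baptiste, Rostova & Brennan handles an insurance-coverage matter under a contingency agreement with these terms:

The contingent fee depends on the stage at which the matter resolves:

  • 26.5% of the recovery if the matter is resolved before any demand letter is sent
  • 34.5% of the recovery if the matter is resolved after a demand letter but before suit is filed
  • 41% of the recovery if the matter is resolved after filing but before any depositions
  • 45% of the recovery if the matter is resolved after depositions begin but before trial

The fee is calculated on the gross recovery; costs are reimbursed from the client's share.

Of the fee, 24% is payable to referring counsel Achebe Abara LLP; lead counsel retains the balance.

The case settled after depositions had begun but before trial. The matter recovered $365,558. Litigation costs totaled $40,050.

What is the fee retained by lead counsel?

Fee base is the gross recovery, $365,558; costs are reimbursed separately.
The matter settled after depositions had begun but before trial, so the 45% rate applies.
$365,558 × 45% = $164,501.10
Referral share: 24% of $164,501.10 = $39,480.26; lead counsel retains $164,501.10 − $39,480.26 = $125,020.84.

$125,020.84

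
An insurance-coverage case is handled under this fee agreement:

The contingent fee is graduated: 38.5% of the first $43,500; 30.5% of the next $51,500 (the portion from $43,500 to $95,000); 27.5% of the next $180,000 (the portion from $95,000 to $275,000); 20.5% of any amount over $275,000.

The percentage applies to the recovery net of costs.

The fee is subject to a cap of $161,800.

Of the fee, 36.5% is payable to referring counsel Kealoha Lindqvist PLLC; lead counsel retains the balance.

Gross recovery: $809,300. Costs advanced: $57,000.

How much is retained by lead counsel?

Fee base (net of costs): $809,300 − $57,000 = $752,300
First $43,500 at 38.5% = $16,747.50
Next $51,500 at 30.5% = $15,707.50
Next $180,000 at 27.5% = $49,500.00
Remaining $477,300 at 20.5% = $97,846.50
Fee: $16,747.50 + $15,707.50 + $49,500.00 + $97,846.50 = $179,801.50
$179,801.50 exceeds the $161,800 cap, so the fee is capped at $161,800.00.
Referral share: 36.5% of $161,800.00 = $59,057.00; lead counsel retains $161,800.00 − $59,057.00 = $102,743.00.

$102,743.00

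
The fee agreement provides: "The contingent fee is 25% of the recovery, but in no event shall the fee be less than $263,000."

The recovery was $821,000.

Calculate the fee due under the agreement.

$263,000.00

25% of $821,000 = $205,250.00
That is below the $263,000 minimum, so the minimum applies.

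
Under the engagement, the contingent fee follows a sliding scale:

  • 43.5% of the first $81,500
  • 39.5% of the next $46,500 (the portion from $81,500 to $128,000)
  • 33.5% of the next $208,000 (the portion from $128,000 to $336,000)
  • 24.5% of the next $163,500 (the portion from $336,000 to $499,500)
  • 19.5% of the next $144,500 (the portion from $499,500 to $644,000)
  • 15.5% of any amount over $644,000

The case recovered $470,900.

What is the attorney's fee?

First $81,500 at 43.5% = $35,452.50
Next $46,500 at 39.5% = $18,367.50
Next $208,000 at 33.5% = $69,680.00
Remaining $134,900 at 24.5% = $33,050.50
Fee: $35,452.50 + $18,367.50 + $69,680.00 + $33,050.50 = $156,550.50

$156,550.50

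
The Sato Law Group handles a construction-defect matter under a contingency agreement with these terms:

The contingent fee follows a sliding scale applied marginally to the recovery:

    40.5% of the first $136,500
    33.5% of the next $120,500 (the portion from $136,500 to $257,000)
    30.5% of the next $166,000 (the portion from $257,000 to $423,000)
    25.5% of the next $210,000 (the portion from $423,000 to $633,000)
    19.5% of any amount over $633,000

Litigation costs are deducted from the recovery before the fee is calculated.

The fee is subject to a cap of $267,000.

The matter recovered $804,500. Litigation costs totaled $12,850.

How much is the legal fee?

Fee base (net of costs): $804,500 − $12,850 = $791,650
First $136,500 at 40.5% = $55,282.50
Next $120,500 at 33.5% = $40,367.50
Next $166,000 at 30.5% = $50,630.00
Next $210,000 at 25.5% = $53,550.00
Remaining $158,650 at 19.5% = $30,936.75
Fee: $55,282.50 + $40,367.50 + $50,630.00 + $53,550.00 + $30,936.75 = $230,766.75
$230,766.75 is under the $267,000 cap.

$230,766.75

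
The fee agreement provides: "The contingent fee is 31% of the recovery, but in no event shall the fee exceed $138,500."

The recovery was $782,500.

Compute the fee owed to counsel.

$138,500.00

31% of $782,500 = $242,575.00
That exceeds the $138,500 cap, so the fee is capped at $138,500.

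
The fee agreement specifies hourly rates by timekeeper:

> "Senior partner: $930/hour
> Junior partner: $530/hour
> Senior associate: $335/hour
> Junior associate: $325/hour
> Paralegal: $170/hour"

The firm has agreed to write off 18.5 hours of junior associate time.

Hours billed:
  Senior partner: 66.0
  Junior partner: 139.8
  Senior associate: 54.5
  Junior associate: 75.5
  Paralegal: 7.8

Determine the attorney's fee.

Senior partner: 66.0 × $930 = $61,380.00
Junior partner: 139.8 × $530 = $74,094.00
Senior associate: 54.5 × $335 = $18,257.50
Junior associate: 75.5 × $325 = $24,537.50
Paralegal: 7.8 × $170 = $1,326.00
Subtotal: $179,595.00
Write-off: 18.5 × $325 = $6,012.50
Total: $179,595.00 − $6,012.50 = $173,582.50

$173,582.50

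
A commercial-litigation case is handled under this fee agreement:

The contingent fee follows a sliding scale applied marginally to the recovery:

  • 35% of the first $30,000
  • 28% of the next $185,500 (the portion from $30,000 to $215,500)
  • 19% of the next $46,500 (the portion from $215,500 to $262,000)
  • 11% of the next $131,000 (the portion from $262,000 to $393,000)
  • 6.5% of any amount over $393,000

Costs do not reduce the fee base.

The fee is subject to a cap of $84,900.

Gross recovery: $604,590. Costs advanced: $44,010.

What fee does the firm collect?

$84,900.00

Fee base is the gross recovery, $604,590; costs are reimbursed separately.
First $30,000 at 35% = $10,500.00
Next $185,500 at 28% = $51,940.00
Next $46,500 at 19% = $8,835.00
Next $131,000 at 11% = $14,410.00
Remaining $211,590 at 6.5% = $13,753.35
Fee: $10,500.00 + $51,940.00 + $8,835.00 + $14,410.00 + $13,753.35 = $99,438.35
$99,438.35 exceeds the $84,900 cap, so the fee is capped at $84,900.00.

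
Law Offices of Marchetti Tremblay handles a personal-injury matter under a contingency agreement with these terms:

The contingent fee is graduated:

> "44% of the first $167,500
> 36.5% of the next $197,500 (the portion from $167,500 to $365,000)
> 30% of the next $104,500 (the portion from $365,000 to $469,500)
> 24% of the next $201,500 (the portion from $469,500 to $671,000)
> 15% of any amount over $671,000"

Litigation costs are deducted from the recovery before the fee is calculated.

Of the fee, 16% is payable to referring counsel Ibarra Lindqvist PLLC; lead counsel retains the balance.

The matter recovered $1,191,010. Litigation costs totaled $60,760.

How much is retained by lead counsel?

$247,283.40

Fee base (net of costs): $1,191,010 − $60,760 = $1,130,250
First $167,500 at 44% = $73,700.00
Next $197,500 at 36.5% = $72,087.50
Next $104,500 at 30% = $31,350.00
Next $201,500 at 24% = $48,360.00
Remaining $459,250 at 15% = $68,887.50
Fee: $73,700.00 + $72,087.50 + $31,350.00 + $48,360.00 + $68,887.50 = $294,385.00
Referral share: 16% of $294,385.00 = $47,101.60; lead counsel retains $294,385.00 − $47,101.60 = $247,283.40.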